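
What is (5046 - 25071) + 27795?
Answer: 7770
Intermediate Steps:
(5046 - 25071) + 27795 = -20025 + 27795 = 7770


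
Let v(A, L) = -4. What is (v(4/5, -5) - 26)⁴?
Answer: 810000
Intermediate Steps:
(v(4/5, -5) - 26)⁴ = (-4 - 26)⁴ = (-30)⁴ = 810000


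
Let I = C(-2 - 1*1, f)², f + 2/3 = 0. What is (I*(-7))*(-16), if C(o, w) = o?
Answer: 1008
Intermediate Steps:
f = -⅔ (f = -⅔ + 0 = -⅔ ≈ -0.66667)
I = 9 (I = (-2 - 1*1)² = (-2 - 1)² = (-3)² = 9)
(I*(-7))*(-16) = (9*(-7))*(-16) = -63*(-16) = 1008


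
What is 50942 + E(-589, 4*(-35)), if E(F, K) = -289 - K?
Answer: 50793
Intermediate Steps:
50942 + E(-589, 4*(-35)) = 50942 + (-289 - 4*(-35)) = 50942 + (-289 - 1*(-140)) = 50942 + (-289 + 140) = 50942 - 149 = 50793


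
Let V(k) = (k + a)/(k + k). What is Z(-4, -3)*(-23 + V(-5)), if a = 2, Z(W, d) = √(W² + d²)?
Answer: -227/2 ≈ -113.50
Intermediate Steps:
V(k) = (2 + k)/(2*k) (V(k) = (k + 2)/(k + k) = (2 + k)/((2*k)) = (2 + k)*(1/(2*k)) = (2 + k)/(2*k))
Z(-4, -3)*(-23 + V(-5)) = √((-4)² + (-3)²)*(-23 + (½)*(2 - 5)/(-5)) = √(16 + 9)*(-23 + (½)*(-⅕)*(-3)) = √25*(-23 + 3/10) = 5*(-227/10) = -227/2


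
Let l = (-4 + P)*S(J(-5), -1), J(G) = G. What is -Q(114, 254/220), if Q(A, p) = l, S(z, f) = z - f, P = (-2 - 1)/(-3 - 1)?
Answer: -13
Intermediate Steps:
P = ¾ (P = -3/(-4) = -3*(-¼) = ¾ ≈ 0.75000)
l = 13 (l = (-4 + ¾)*(-5 - 1*(-1)) = -13*(-5 + 1)/4 = -13/4*(-4) = 13)
Q(A, p) = 13
-Q(114, 254/220) = -1*13 = -13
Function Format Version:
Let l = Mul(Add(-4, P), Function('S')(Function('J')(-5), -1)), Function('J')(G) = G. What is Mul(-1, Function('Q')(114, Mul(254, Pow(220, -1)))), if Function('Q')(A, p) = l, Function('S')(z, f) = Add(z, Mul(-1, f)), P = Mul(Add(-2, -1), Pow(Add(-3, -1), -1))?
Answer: -13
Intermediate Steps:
P = Rational(3, 4) (P = Mul(-3, Pow(-4, -1)) = Mul(-3, Rational(-1, 4)) = Rational(3, 4) ≈ 0.75000)
l = 13 (l = Mul(Add(-4, Rational(3, 4)), Add(-5, Mul(-1, -1))) = Mul(Rational(-13, 4), Add(-5, 1)) = Mul(Rational(-13, 4), -4) = 13)
Function('Q')(A, p) = 13
Mul(-1, Function('Q')(114, Mul(254, Pow(220, -1)))) = Mul(-1, 13) = -13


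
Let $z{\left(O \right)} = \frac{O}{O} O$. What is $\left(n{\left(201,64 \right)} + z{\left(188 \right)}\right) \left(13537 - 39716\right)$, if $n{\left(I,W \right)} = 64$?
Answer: $-6597108$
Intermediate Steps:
$z{\left(O \right)} = O$ ($z{\left(O \right)} = 1 O = O$)
$\left(n{\left(201,64 \right)} + z{\left(188 \right)}\right) \left(13537 - 39716\right) = \left(64 + 188\right) \left(13537 - 39716\right) = 252 \left(-26179\right) = -6597108$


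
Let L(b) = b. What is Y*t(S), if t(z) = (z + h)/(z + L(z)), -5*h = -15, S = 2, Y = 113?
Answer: 565/4 ≈ 141.25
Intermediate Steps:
h = 3 (h = -1/5*(-15) = 3)
t(z) = (3 + z)/(2*z) (t(z) = (z + 3)/(z + z) = (3 + z)/((2*z)) = (3 + z)*(1/(2*z)) = (3 + z)/(2*z))
Y*t(S) = 113*((1/2)*(3 + 2)/2) = 113*((1/2)*(1/2)*5) = 113*(5/4) = 565/4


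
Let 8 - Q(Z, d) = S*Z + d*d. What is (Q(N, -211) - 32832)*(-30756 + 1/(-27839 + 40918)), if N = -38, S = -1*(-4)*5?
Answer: 30806907715955/13079 ≈ 2.3554e+9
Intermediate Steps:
S = 20 (S = 4*5 = 20)
Q(Z, d) = 8 - d² - 20*Z (Q(Z, d) = 8 - (20*Z + d*d) = 8 - (20*Z + d²) = 8 - (d² + 20*Z) = 8 + (-d² - 20*Z) = 8 - d² - 20*Z)
(Q(N, -211) - 32832)*(-30756 + 1/(-27839 + 40918)) = ((8 - 1*(-211)² - 20*(-38)) - 32832)*(-30756 + 1/(-27839 + 40918)) = ((8 - 1*44521 + 760) - 32832)*(-30756 + 1/13079) = ((8 - 44521 + 760) - 32832)*(-30756 + 1/13079) = (-43753 - 32832)*(-402257723/13079) = -76585*(-402257723/13079) = 30806907715955/13079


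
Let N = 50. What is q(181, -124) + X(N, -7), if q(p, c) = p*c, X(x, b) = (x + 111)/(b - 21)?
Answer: -89799/4 ≈ -22450.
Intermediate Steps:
X(x, b) = (111 + x)/(-21 + b)
q(p, c) = c*p
q(181, -124) + X(N, -7) = -124*181 + (111 + 50)/(-21 - 7) = -22444 + 161/(-28) = -22444 - 1/28*161 = -22444 - 23/4 = -89799/4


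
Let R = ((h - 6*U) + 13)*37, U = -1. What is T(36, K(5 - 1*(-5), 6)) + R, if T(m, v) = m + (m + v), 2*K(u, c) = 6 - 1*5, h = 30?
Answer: 3771/2 ≈ 1885.5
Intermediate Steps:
K(u, c) = ½ (K(u, c) = (6 - 1*5)/2 = (6 - 5)/2 = (½)*1 = ½)
T(m, v) = v + 2*m
R = 1813 (R = ((30 - 6*(-1)) + 13)*37 = ((30 + 6) + 13)*37 = (36 + 13)*37 = 49*37 = 1813)
T(36, K(5 - 1*(-5), 6)) + R = (½ + 2*36) + 1813 = (½ + 72) + 1813 = 145/2 + 1813 = 3771/2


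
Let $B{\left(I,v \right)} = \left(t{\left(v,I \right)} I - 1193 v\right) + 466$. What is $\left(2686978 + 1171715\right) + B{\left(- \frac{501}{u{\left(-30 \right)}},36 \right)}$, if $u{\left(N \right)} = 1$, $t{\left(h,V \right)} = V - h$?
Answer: $4085248$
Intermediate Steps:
$B{\left(I,v \right)} = 466 - 1193 v + I \left(I - v\right)$ ($B{\left(I,v \right)} = \left(\left(I - v\right) I - 1193 v\right) + 466 = \left(I \left(I - v\right) - 1193 v\right) + 466 = \left(- 1193 v + I \left(I - v\right)\right) + 466 = 466 - 1193 v + I \left(I - v\right)$)
$\left(2686978 + 1171715\right) + B{\left(- \frac{501}{u{\left(-30 \right)}},36 \right)} = \left(2686978 + 1171715\right) + \left(466 - 42948 + - \frac{501}{1} \left(- \frac{501}{1} - 36\right)\right) = 3858693 + \left(466 - 42948 + \left(-501\right) 1 \left(\left(-501\right) 1 - 36\right)\right) = 3858693 - \left(42482 + 501 \left(-501 - 36\right)\right) = 3858693 - -226555 = 3858693 + \left(466 - 42948 + 269037\right) = 3858693 + 226555 = 4085248$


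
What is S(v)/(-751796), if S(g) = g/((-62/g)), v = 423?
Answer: 178929/46611352 ≈ 0.0038387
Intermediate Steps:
S(g) = -g²/62 (S(g) = g*(-g/62) = -g²/62)
S(v)/(-751796) = -1/62*423²/(-751796) = -1/62*178929*(-1/751796) = -178929/62*(-1/751796) = 178929/46611352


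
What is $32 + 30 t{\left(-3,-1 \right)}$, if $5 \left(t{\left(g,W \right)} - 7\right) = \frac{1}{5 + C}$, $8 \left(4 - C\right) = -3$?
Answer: $\frac{6066}{25} \approx 242.64$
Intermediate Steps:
$C = \frac{35}{8}$ ($C = 4 - - \frac{3}{8} = 4 + \frac{3}{8} = \frac{35}{8} \approx 4.375$)
$t{\left(g,W \right)} = \frac{2633}{375}$ ($t{\left(g,W \right)} = 7 + \frac{1}{5 \left(5 + \frac{35}{8}\right)} = 7 + \frac{1}{5 \cdot \frac{75}{8}} = 7 + \frac{1}{5} \cdot \frac{8}{75} = 7 + \frac{8}{375} = \frac{2633}{375}$)
$32 + 30 t{\left(-3,-1 \right)} = 32 + 30 \cdot \frac{2633}{375} = 32 + \frac{5266}{25} = \frac{6066}{25}$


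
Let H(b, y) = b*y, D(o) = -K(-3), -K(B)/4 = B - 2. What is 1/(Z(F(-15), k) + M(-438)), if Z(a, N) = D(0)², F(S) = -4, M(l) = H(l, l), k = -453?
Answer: 1/192244 ≈ 5.2017e-6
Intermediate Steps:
K(B) = 8 - 4*B (K(B) = -4*(B - 2) = -4*(-2 + B) = 8 - 4*B)
D(o) = -20 (D(o) = -(8 - 4*(-3)) = -(8 + 12) = -1*20 = -20)
M(l) = l² (M(l) = l*l = l²)
Z(a, N) = 400 (Z(a, N) = (-20)² = 400)
1/(Z(F(-15), k) + M(-438)) = 1/(400 + (-438)²) = 1/(400 + 191844) = 1/192244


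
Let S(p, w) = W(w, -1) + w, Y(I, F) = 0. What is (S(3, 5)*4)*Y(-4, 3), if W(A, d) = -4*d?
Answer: 0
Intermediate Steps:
S(p, w) = 4 + w (S(p, w) = -4*(-1) + w = 4 + w)
(S(3, 5)*4)*Y(-4, 3) = ((4 + 5)*4)*0 = (9*4)*0 = 36*0 = 0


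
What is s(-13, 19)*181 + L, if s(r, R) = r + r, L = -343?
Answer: -5049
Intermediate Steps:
s(r, R) = 2*r
s(-13, 19)*181 + L = (2*(-13))*181 - 343 = -26*181 - 343 = -4706 - 343 = -5049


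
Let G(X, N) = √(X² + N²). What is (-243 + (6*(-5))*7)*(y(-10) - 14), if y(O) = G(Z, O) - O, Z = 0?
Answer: -2718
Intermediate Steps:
G(X, N) = √(N² + X²)
y(O) = √(O²) - O (y(O) = √(O² + 0²) - O = √(O² + 0) - O = √(O²) - O)
(-243 + (6*(-5))*7)*(y(-10) - 14) = (-243 + (6*(-5))*7)*((√((-10)²) - 1*(-10)) - 14) = (-243 - 30*7)*((√100 + 10) - 14) = (-243 - 210)*((10 + 10) - 14) = -453*(20 - 14) = -453*6 = -2718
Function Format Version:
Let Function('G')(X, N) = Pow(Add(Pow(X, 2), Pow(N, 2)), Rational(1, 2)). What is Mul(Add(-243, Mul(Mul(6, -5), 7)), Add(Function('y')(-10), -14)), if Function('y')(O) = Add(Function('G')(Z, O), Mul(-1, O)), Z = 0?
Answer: -2718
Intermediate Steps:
Function('G')(X, N) = Pow(Add(Pow(N, 2), Pow(X, 2)), Rational(1, 2))
Function('y')(O) = Add(Pow(Pow(O, 2), Rational(1, 2)), Mul(-1, O)) (Function('y')(O) = Add(Pow(Add(Pow(O, 2), Pow(0, 2)), Rational(1, 2)), Mul(-1, O)) = Add(Pow(Add(Pow(O, 2), 0), Rational(1, 2)), Mul(-1, O)) = Add(Pow(Pow(O, 2), Rational(1, 2)), Mul(-1, O)))
Mul(Add(-243, Mul(Mul(6, -5), 7)), Add(Function('y')(-10), -14)) = Mul(Add(-243, Mul(Mul(6, -5), 7)), Add(Add(Pow(Pow(-10, 2), Rational(1, 2)), Mul(-1, -10)), -14)) = Mul(Add(-243, Mul(-30, 7)), Add(Add(Pow(100, Rational(1, 2)), 10), -14)) = Mul(Add(-243, -210), Add(Add(10, 10), -14)) = Mul(-453, Add(20, -14)) = Mul(-453, 6) = -2718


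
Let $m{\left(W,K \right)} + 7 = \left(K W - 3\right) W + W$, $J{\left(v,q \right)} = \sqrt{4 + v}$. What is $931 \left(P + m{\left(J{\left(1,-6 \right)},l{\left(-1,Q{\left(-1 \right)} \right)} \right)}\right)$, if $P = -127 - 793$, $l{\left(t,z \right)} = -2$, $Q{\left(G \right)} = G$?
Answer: $-872347 - 1862 \sqrt{5} \approx -8.7651 \cdot 10^{5}$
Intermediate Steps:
$P = -920$
$m{\left(W,K \right)} = -7 + W + W \left(-3 + K W\right)$ ($m{\left(W,K \right)} = -7 + \left(\left(K W - 3\right) W + W\right) = -7 + \left(\left(-3 + K W\right) W + W\right) = -7 + \left(W \left(-3 + K W\right) + W\right) = -7 + \left(W + W \left(-3 + K W\right)\right) = -7 + W + W \left(-3 + K W\right)$)
$931 \left(P + m{\left(J{\left(1,-6 \right)},l{\left(-1,Q{\left(-1 \right)} \right)} \right)}\right) = 931 \left(-920 - \left(7 + 10 + 2 \sqrt{4 + 1}\right)\right) = 931 \left(-920 - \left(7 + 10 + 2 \sqrt{5}\right)\right) = 931 \left(-920 - \left(17 + 2 \sqrt{5}\right)\right) = 931 \left(-937 - 2 \sqrt{5}\right) = -872347 - 1862 \sqrt{5}$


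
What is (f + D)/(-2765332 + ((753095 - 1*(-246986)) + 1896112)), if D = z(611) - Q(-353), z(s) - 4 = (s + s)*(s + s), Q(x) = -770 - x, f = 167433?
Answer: 1661138/130861 ≈ 12.694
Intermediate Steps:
z(s) = 4 + 4*s² (z(s) = 4 + (s + s)*(s + s) = 4 + (2*s)*(2*s) = 4 + 4*s²)
D = 1493705 (D = (4 + 4*611²) - (-770 - 1*(-353)) = (4 + 4*373321) - (-770 + 353) = (4 + 1493284) - 1*(-417) = 1493288 + 417 = 1493705)
(f + D)/(-2765332 + ((753095 - 1*(-246986)) + 1896112)) = (167433 + 1493705)/(-2765332 + ((753095 - 1*(-246986)) + 1896112)) = 1661138/(-2765332 + ((753095 + 246986) + 1896112)) = 1661138/(-2765332 + (1000081 + 1896112)) = 1661138/(-2765332 + 2896193) = 1661138/130861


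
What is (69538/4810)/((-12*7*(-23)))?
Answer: 4967/663780 ≈ 0.0074829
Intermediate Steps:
(69538/4810)/((-12*7*(-23))) = (69538*(1/4810))/((-84*(-23))) = (34769/2405)/1932 = (34769/2405)*(1/1932) = 4967/663780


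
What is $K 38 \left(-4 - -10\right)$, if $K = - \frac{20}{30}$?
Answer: $-152$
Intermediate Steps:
$K = - \frac{2}{3}$ ($K = \left(-20\right) \frac{1}{30} = - \frac{2}{3} \approx -0.66667$)
$K 38 \left(-4 - -10\right) = \left(- \frac{2}{3}\right) 38 \left(-4 - -10\right) = - \frac{76 \left(-4 + 10\right)}{3} = \left(- \frac{76}{3}\right) 6 = -152$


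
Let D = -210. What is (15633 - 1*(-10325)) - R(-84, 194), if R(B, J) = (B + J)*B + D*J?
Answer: 75938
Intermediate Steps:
R(B, J) = -210*J + B*(B + J) (R(B, J) = (B + J)*B - 210*J = B*(B + J) - 210*J = -210*J + B*(B + J))
(15633 - 1*(-10325)) - R(-84, 194) = (15633 - 1*(-10325)) - ((-84)**2 - 210*194 - 84*194) = (15633 + 10325) - (7056 - 40740 - 16296) = 25958 - 1*(-49980) = 25958 + 49980 = 75938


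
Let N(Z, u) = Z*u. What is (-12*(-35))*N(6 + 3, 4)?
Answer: 15120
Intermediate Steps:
(-12*(-35))*N(6 + 3, 4) = (-12*(-35))*((6 + 3)*4) = 420*(9*4) = 420*36 = 15120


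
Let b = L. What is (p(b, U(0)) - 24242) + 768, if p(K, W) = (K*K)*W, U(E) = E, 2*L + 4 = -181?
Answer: -23474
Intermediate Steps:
L = -185/2 (L = -2 + (½)*(-181) = -2 - 181/2 = -185/2 ≈ -92.500)
b = -185/2 ≈ -92.500
p(K, W) = W*K² (p(K, W) = K²*W = W*K²)
(p(b, U(0)) - 24242) + 768 = (0*(-185/2)² - 24242) + 768 = (0*(34225/4) - 24242) + 768 = (0 - 24242) + 768 = -24242 + 768 = -23474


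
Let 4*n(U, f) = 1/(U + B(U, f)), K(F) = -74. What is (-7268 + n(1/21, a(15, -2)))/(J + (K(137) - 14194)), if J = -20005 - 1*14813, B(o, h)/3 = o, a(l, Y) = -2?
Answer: 116267/785376 ≈ 0.14804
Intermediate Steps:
B(o, h) = 3*o
n(U, f) = 1/(16*U) (n(U, f) = 1/(4*(U + 3*U)) = 1/(4*((4*U))) = (1/(4*U))/4 = 1/(16*U))
J = -34818 (J = -20005 - 14813 = -34818)
(-7268 + n(1/21, a(15, -2)))/(J + (K(137) - 14194)) = (-7268 + 1/(16*(1/21)))/(-34818 + (-74 - 14194)) = (-7268 + 1/(16*(1/21)))/(-34818 - 14268) = (-7268 + (1/16)*21)/(-49086) = (-7268 + 21/16)*(-1/49086) = -116267/16*(-1/49086) = 116267/785376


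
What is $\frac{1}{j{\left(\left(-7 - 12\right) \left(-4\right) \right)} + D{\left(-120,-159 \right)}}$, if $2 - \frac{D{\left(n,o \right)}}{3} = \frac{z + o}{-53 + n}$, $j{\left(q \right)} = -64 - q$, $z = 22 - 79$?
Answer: $- \frac{173}{23830} \approx -0.0072598$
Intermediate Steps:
$z = -57$
$D{\left(n,o \right)} = 6 - \frac{3 \left(-57 + o\right)}{-53 + n}$ ($D{\left(n,o \right)} = 6 - 3 \frac{-57 + o}{-53 + n} = 6 - \frac{3 \left(-57 + o\right)}{-53 + n}$)
$\frac{1}{j{\left(\left(-7 - 12\right) \left(-4\right) \right)} + D{\left(-120,-159 \right)}} = \frac{1}{\left(-64 - \left(-7 - 12\right) \left(-4\right)\right) + \frac{3 \left(-49 - -159 + 2 \left(-120\right)\right)}{-53 - 120}} = \frac{1}{\left(-64 - \left(-19\right) \left(-4\right)\right) + \frac{3 \left(-49 + 159 - 240\right)}{-173}} = \frac{1}{\left(-64 - 76\right) + 3 \left(- \frac{1}{173}\right) \left(-130\right)} = \frac{1}{\left(-64 - 76\right) + \frac{390}{173}} = \frac{1}{-140 + \frac{390}{173}} = \frac{1}{- \frac{23830}{173}} = - \frac{173}{23830}$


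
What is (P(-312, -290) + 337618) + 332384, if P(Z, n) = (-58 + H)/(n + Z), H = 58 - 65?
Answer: 403341269/602 ≈ 6.7000e+5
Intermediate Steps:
H = -7
P(Z, n) = -65/(Z + n) (P(Z, n) = (-58 - 7)/(n + Z) = -65/(Z + n))
(P(-312, -290) + 337618) + 332384 = (-65/(-312 - 290) + 337618) + 332384 = (-65/(-602) + 337618) + 332384 = (-65*(-1/602) + 337618) + 332384 = (65/602 + 337618) + 332384 = 203246101/602 + 332384 = 403341269/602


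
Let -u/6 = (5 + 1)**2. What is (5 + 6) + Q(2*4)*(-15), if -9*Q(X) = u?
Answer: -349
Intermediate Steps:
u = -216 (u = -6*(5 + 1)**2 = -6*6**2 = -6*36 = -216)
Q(X) = 24 (Q(X) = -1/9*(-216) = 24)
(5 + 6) + Q(2*4)*(-15) = (5 + 6) + 24*(-15) = 11 - 360 = -349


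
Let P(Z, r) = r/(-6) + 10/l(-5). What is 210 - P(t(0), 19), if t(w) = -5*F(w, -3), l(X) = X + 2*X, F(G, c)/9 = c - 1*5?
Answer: 1283/6 ≈ 213.83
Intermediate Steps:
F(G, c) = -45 + 9*c (F(G, c) = 9*(c - 1*5) = 9*(c - 5) = 9*(-5 + c) = -45 + 9*c)
l(X) = 3*X
t(w) = 360 (t(w) = -5*(-45 + 9*(-3)) = -5*(-45 - 27) = -5*(-72) = 360)
P(Z, r) = -2/3 - r/6 (P(Z, r) = r/(-6) + 10/((3*(-5))) = r*(-1/6) + 10/(-15) = -r/6 + 10*(-1/15) = -r/6 - 2/3 = -2/3 - r/6)
210 - P(t(0), 19) = 210 - (-2/3 - 1/6*19) = 210 - (-2/3 - 19/6) = 210 - 1*(-23/6) = 210 + 23/6 = 1283/6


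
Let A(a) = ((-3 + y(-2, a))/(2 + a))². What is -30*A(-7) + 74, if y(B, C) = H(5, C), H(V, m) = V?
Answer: 346/5 ≈ 69.200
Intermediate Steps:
y(B, C) = 5
A(a) = 4/(2 + a)² (A(a) = ((-3 + 5)/(2 + a))² = (2/(2 + a))² = 4/(2 + a)²)
-30*A(-7) + 74 = -120/(2 - 7)² + 74 = -120/(-5)² + 74 = -120/25 + 74 = -30*4/25 + 74 = -24/5 + 74 = 346/5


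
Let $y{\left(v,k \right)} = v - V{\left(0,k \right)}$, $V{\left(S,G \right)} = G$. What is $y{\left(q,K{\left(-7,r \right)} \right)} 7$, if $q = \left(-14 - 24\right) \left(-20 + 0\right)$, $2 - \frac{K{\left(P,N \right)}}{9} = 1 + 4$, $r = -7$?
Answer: $5509$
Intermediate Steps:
$K{\left(P,N \right)} = -27$ ($K{\left(P,N \right)} = 18 - 9 \left(1 + 4\right) = 18 - 45 = -27$)
$q = 760$ ($q = \left(-38\right) \left(-20\right) = 760$)
$y{\left(v,k \right)} = v - k$
$y{\left(q,K{\left(-7,r \right)} \right)} 7 = \left(760 - -27\right) 7 = \left(760 + 27\right) 7 = 787 \cdot 7 = 5509$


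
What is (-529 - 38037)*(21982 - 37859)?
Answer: 612312382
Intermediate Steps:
(-529 - 38037)*(21982 - 37859) = -38566*(-15877) = 612312382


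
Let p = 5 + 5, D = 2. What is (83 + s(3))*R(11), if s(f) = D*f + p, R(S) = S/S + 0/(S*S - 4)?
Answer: 99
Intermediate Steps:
p = 10
R(S) = 1 (R(S) = 1 + 0/(S² - 4) = 1 + 0/(-4 + S²) = 1 + 0 = 1)
s(f) = 10 + 2*f (s(f) = 2*f + 10 = 10 + 2*f)
(83 + s(3))*R(11) = (83 + (10 + 2*3))*1 = (83 + (10 + 6))*1 = (83 + 16)*1 = 99*1 = 99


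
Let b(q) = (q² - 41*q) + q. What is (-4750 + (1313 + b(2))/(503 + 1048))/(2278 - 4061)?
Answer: 7366013/2765433 ≈ 2.6636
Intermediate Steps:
b(q) = q² - 40*q
(-4750 + (1313 + b(2))/(503 + 1048))/(2278 - 4061) = (-4750 + (1313 + 2*(-40 + 2))/(503 + 1048))/(2278 - 4061) = (-4750 + (1313 + 2*(-38))/1551)/(-1783) = (-4750 + (1313 - 76)*(1/1551))*(-1/1783) = (-4750 + 1237*(1/1551))*(-1/1783) = (-4750 + 1237/1551)*(-1/1783) = -7366013/1551*(-1/1783) = 7366013/2765433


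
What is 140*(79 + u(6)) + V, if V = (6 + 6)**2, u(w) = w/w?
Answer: 11344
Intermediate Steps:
u(w) = 1
V = 144 (V = 12**2 = 144)
140*(79 + u(6)) + V = 140*(79 + 1) + 144 = 140*80 + 144 = 11200 + 144 = 11344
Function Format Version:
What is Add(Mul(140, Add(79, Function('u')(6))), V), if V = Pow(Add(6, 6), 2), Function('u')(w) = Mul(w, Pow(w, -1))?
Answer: 11344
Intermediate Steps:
Function('u')(w) = 1
V = 144 (V = Pow(12, 2) = 144)
Add(Mul(140, Add(79, Function('u')(6))), V) = Add(Mul(140, Add(79, 1)), 144) = Add(Mul(140, 80), 144) = Add(11200, 144) = 11344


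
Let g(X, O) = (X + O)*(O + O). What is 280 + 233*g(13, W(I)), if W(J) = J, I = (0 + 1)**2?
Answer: 6804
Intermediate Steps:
I = 1 (I = 1**2 = 1)
g(X, O) = 2*O*(O + X) (g(X, O) = (O + X)*(2*O) = 2*O*(O + X))
280 + 233*g(13, W(I)) = 280 + 233*(2*1*(1 + 13)) = 280 + 233*(2*1*14) = 280 + 233*28 = 280 + 6524 = 6804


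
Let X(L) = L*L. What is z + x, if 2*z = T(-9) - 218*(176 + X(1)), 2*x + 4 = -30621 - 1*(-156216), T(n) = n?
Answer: 43498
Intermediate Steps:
X(L) = L²
x = 125591/2 (x = -2 + (-30621 - 1*(-156216))/2 = -2 + (-30621 + 156216)/2 = -2 + (½)*125595 = -2 + 125595/2 = 125591/2 ≈ 62796.)
z = -38595/2 (z = (-9 - 218*(176 + 1²))/2 = (-9 - 218*(176 + 1))/2 = (-9 - 218*177)/2 = (-9 - 38586)/2 = (½)*(-38595) = -38595/2 ≈ -19298.)
z + x = -38595/2 + 125591/2 = 43498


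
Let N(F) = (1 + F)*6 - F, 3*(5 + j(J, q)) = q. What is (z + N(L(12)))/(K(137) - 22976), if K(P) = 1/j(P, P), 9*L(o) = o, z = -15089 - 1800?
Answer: 6176738/8409207 ≈ 0.73452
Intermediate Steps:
z = -16889
j(J, q) = -5 + q/3
L(o) = o/9
N(F) = 6 + 5*F (N(F) = (6 + 6*F) - F = 6 + 5*F)
K(P) = 1/(-5 + P/3)
(z + N(L(12)))/(K(137) - 22976) = (-16889 + (6 + 5*((⅑)*12)))/(3/(-15 + 137) - 22976) = (-16889 + (6 + 5*(4/3)))/(3/122 - 22976) = (-16889 + (6 + 20/3))/(3*(1/122) - 22976) = (-16889 + 38/3)/(3/122 - 22976) = -50629/(3*(-2803069/122)) = -50629/3*(-122/2803069) = 6176738/8409207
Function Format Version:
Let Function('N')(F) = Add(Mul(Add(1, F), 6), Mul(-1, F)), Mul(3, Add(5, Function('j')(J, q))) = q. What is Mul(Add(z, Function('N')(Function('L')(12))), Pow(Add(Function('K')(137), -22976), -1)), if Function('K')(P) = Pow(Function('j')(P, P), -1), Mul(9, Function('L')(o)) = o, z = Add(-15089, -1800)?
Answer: Rational(6176738, 8409207) ≈ 0.73452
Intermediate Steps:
z = -16889
Function('j')(J, q) = Add(-5, Mul(Rational(1, 3), q))
Function('L')(o) = Mul(Rational(1, 9), o)
Function('N')(F) = Add(6, Mul(5, F)) (Function('N')(F) = Add(Add(6, Mul(6, F)), Mul(-1, F)) = Add(6, Mul(5, F)))
Function('K')(P) = Pow(Add(-5, Mul(Rational(1, 3), P)), -1)
Mul(Add(z, Function('N')(Function('L')(12))), Pow(Add(Function('K')(137), -22976), -1)) = Mul(Add(-16889, Add(6, Mul(5, Mul(Rational(1, 9), 12)))), Pow(Add(Mul(3, Pow(Add(-15, 137), -1)), -22976), -1)) = Mul(Add(-16889, Add(6, Mul(5, Rational(4, 3)))), Pow(Add(Mul(3, Pow(122, -1)), -22976), -1)) = Mul(Add(-16889, Add(6, Rational(20, 3))), Pow(Add(Mul(3, Rational(1, 122)), -22976), -1)) = Mul(Add(-16889, Rational(38, 3)), Pow(Add(Rational(3, 122), -22976), -1)) = Mul(Rational(-50629, 3), Pow(Rational(-2803069, 122), -1)) = Mul(Rational(-50629, 3), Rational(-122, 2803069)) = Rational(6176738, 8409207)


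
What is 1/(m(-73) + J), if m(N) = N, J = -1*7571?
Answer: -1/7644 ≈ -0.00013082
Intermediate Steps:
J = -7571
1/(m(-73) + J) = 1/(-73 - 7571) = 1/(-7644) = -1/7644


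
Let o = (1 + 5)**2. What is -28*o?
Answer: -1008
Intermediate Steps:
o = 36 (o = 6**2 = 36)
-28*o = -28*36 = -1008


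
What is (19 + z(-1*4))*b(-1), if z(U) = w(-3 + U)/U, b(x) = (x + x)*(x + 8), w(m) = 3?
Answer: -511/2 ≈ -255.50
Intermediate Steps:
b(x) = 2*x*(8 + x) (b(x) = (2*x)*(8 + x) = 2*x*(8 + x))
z(U) = 3/U
(19 + z(-1*4))*b(-1) = (19 + 3/((-1*4)))*(2*(-1)*(8 - 1)) = (19 + 3/(-4))*(2*(-1)*7) = (19 + 3*(-¼))*(-14) = (19 - ¾)*(-14) = (73/4)*(-14) = -511/2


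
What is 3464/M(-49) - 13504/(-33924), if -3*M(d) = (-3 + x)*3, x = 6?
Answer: -9789352/8481 ≈ -1154.3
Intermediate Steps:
M(d) = -3 (M(d) = -(-3 + 6)*3/3 = -3)
3464/M(-49) - 13504/(-33924) = 3464/(-3) - 13504/(-33924) = 3464*(-⅓) - 13504*(-1/33924) = -3464/3 + 3376/8481 = -9789352/8481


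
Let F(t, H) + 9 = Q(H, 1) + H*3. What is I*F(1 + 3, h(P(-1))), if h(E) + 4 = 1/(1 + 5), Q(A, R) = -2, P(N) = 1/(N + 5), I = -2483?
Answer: 111735/2 ≈ 55868.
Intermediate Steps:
P(N) = 1/(5 + N)
h(E) = -23/6 (h(E) = -4 + 1/(1 + 5) = -4 + 1/6 = -4 + ⅙ = -23/6)
F(t, H) = -11 + 3*H (F(t, H) = -9 + (-2 + H*3) = -9 + (-2 + 3*H) = -11 + 3*H)
I*F(1 + 3, h(P(-1))) = -2483*(-11 + 3*(-23/6)) = -2483*(-11 - 23/2) = -2483*(-45/2) = 111735/2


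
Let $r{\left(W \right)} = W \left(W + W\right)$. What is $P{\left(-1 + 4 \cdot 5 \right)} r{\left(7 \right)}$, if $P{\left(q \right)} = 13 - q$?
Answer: $-588$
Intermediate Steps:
$r{\left(W \right)} = 2 W^{2}$ ($r{\left(W \right)} = W 2 W = 2 W^{2}$)
$P{\left(-1 + 4 \cdot 5 \right)} r{\left(7 \right)} = \left(13 - \left(-1 + 4 \cdot 5\right)\right) 2 \cdot 7^{2} = \left(13 - \left(-1 + 20\right)\right) 2 \cdot 49 = \left(13 - 19\right) 98 = \left(-6\right) 98 = -588$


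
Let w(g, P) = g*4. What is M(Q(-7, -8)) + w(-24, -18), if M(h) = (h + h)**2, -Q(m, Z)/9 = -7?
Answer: 15780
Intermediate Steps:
w(g, P) = 4*g
Q(m, Z) = 63 (Q(m, Z) = -9*(-7) = 63)
M(h) = 4*h**2 (M(h) = (2*h)**2 = 4*h**2)
M(Q(-7, -8)) + w(-24, -18) = 4*63**2 + 4*(-24) = 4*3969 - 96 = 15876 - 96 = 15780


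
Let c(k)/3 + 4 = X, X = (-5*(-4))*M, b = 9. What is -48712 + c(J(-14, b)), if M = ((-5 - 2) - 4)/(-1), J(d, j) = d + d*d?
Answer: -48064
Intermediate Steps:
J(d, j) = d + d**2
M = 11 (M = (-7 - 4)*(-1) = -11*(-1) = 11)
X = 220 (X = -5*(-4)*11 = 20*11 = 220)
c(k) = 648 (c(k) = -12 + 3*220 = -12 + 660 = 648)
-48712 + c(J(-14, b)) = -48712 + 648 = -48064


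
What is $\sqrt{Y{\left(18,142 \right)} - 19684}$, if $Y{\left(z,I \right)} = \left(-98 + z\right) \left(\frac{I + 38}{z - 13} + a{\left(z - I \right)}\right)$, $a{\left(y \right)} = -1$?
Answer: $2 i \sqrt{5621} \approx 149.95 i$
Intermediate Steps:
$Y{\left(z,I \right)} = \left(-1 + \frac{38 + I}{-13 + z}\right) \left(-98 + z\right)$ ($Y{\left(z,I \right)} = \left(-98 + z\right) \left(\frac{I + 38}{z - 13} - 1\right) = \left(-98 + z\right) \left(\frac{38 + I}{-13 + z} - 1\right) = \left(-98 + z\right) \left(-1 + \frac{38 + I}{-13 + z}\right) = \left(-1 + \frac{38 + I}{-13 + z}\right) \left(-98 + z\right)$)
$\sqrt{Y{\left(18,142 \right)} - 19684} = \sqrt{\frac{-4998 - 18^{2} - 13916 + 149 \cdot 18 + 142 \cdot 18}{-13 + 18} - 19684} = \sqrt{\frac{-4998 - 324 - 13916 + 2682 + 2556}{5} - 19684} = \sqrt{\frac{1}{5} \left(-14000\right) - 19684} = \sqrt{-2800 - 19684} = \sqrt{-22484} = 2 i \sqrt{5621}$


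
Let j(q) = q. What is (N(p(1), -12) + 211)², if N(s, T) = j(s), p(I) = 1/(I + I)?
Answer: 178929/4 ≈ 44732.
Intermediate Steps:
p(I) = 1/(2*I)
N(s, T) = s
(N(p(1), -12) + 211)² = ((½)/1 + 211)² = ((½)*1 + 211)² = (½ + 211)² = (423/2)² = 178929/4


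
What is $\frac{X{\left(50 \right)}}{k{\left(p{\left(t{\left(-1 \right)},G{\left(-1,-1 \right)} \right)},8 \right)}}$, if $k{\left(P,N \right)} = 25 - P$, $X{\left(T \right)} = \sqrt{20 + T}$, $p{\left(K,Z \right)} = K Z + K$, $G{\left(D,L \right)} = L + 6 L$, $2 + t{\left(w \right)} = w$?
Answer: $\frac{\sqrt{70}}{7} \approx 1.1952$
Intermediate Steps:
$t{\left(w \right)} = -2 + w$
$G{\left(D,L \right)} = 7 L$
$p{\left(K,Z \right)} = K + K Z$
$\frac{X{\left(50 \right)}}{k{\left(p{\left(t{\left(-1 \right)},G{\left(-1,-1 \right)} \right)},8 \right)}} = \frac{\sqrt{20 + 50}}{25 - \left(-2 - 1\right) \left(1 + 7 \left(-1\right)\right)} = \frac{\sqrt{70}}{25 - - 3 \left(1 - 7\right)} = \frac{\sqrt{70}}{25 - \left(-3\right) \left(-6\right)} = \frac{\sqrt{70}}{25 - 18} = \frac{\sqrt{70}}{7}$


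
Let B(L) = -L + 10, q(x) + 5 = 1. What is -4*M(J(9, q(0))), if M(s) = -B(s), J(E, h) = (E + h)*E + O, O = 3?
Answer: -152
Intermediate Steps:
q(x) = -4 (q(x) = -5 + 1 = -4)
B(L) = 10 - L
J(E, h) = 3 + E*(E + h) (J(E, h) = (E + h)*E + 3 = E*(E + h) + 3 = 3 + E*(E + h))
M(s) = -10 + s (M(s) = -(10 - s) = -10 + s)
-4*M(J(9, q(0))) = -4*(-10 + (3 + 9**2 + 9*(-4))) = -4*(-10 + (3 + 81 - 36)) = -4*(-10 + 48) = -4*38 = -152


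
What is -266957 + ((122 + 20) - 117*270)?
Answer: -298405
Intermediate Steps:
-266957 + ((122 + 20) - 117*270) = -266957 + (142 - 31590) = -266957 - 31448 = -298405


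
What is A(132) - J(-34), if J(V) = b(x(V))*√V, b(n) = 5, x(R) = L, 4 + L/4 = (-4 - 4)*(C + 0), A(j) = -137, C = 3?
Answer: -137 - 5*I*√34 ≈ -137.0 - 29.155*I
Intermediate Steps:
L = -112 (L = -16 + 4*((-4 - 4)*(3 + 0)) = -16 + 4*(-8*3) = -16 + 4*(-24) = -16 - 96 = -112)
x(R) = -112
J(V) = 5*√V
A(132) - J(-34) = -137 - 5*√(-34) = -137 - 5*I*√34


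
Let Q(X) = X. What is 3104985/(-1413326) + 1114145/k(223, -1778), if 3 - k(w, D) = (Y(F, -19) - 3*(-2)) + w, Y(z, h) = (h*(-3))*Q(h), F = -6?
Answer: 1571989124125/1211220382 ≈ 1297.9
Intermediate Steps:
Y(z, h) = -3*h**2 (Y(z, h) = (h*(-3))*h = (-3*h)*h = -3*h**2)
k(w, D) = 1080 - w (k(w, D) = 3 - ((-3*(-19)**2 - 3*(-2)) + w) = 3 - ((-3*361 + 6) + w) = 3 - ((-1083 + 6) + w) = 3 - (-1077 + w) = 3 + (1077 - w) = 1080 - w)
3104985/(-1413326) + 1114145/k(223, -1778) = 3104985/(-1413326) + 1114145/(1080 - 1*223) = 3104985*(-1/1413326) + 1114145/(1080 - 223) = -3104985/1413326 + 1114145/857 = 1571989124125/1211220382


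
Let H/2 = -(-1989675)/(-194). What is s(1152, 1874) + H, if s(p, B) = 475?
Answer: -1943600/97 ≈ -20037.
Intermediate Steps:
H = -1989675/97 (H = 2*(-(-1989675)/(-194)) = 2*(-(-1989675)*(-1)/194) = 2*(-8843*225/194) = 2*(-1989675/194) = -1989675/97 ≈ -20512.)
s(1152, 1874) + H = 475 - 1989675/97 = -1943600/97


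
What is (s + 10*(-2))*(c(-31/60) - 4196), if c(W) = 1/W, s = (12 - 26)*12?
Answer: 24465568/31 ≈ 7.8921e+5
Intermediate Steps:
s = -168 (s = -14*12 = -168)
(s + 10*(-2))*(c(-31/60) - 4196) = (-168 + 10*(-2))*(1/(-31/60) - 4196) = (-168 - 20)*(1/(-31*1/60) - 4196) = -188*(1/(-31/60) - 4196) = -188*(-60/31 - 4196) = -188*(-130136/31) = 24465568/31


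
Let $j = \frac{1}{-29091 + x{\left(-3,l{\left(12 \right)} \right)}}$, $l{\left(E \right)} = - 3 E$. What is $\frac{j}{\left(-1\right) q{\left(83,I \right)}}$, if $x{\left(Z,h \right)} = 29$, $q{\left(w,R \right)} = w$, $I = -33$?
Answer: $\frac{1}{2412146} \approx 4.1457 \cdot 10^{-7}$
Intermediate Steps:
$j = - \frac{1}{29062}$ ($j = \frac{1}{-29091 + 29} = \frac{1}{-29062} = - \frac{1}{29062} \approx -3.4409 \cdot 10^{-5}$)
$\frac{j}{\left(-1\right) q{\left(83,I \right)}} = - \frac{1}{29062 \left(\left(-1\right) 83\right)} = - \frac{1}{29062 \left(-83\right)} = \left(- \frac{1}{29062}\right) \left(- \frac{1}{83}\right) = \frac{1}{2412146}$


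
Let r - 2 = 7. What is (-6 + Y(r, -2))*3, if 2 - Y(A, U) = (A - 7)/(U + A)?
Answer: -90/7 ≈ -12.857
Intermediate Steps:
r = 9 (r = 2 + 7 = 9)
Y(A, U) = 2 - (-7 + A)/(A + U) (Y(A, U) = 2 - (A - 7)/(U + A) = 2 - (-7 + A)/(A + U))
(-6 + Y(r, -2))*3 = (-6 + (7 + 9 + 2*(-2))/(9 - 2))*3 = (-6 + (7 + 9 - 4)/7)*3 = (-6 + (⅐)*12)*3 = (-6 + 12/7)*3 = -30/7*3 = -90/7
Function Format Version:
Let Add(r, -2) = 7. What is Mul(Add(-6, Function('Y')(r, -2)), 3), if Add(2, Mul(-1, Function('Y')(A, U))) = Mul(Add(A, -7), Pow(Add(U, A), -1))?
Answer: Rational(-90, 7) ≈ -12.857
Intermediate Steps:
r = 9 (r = Add(2, 7) = 9)
Function('Y')(A, U) = Add(2, Mul(-1, Pow(Add(A, U), -1), Add(-7, A))) (Function('Y')(A, U) = Add(2, Mul(-1, Mul(Add(A, -7), Pow(Add(U, A), -1)))) = Add(2, Mul(-1, Mul(Add(-7, A), Pow(Add(A, U), -1)))) = Add(2, Mul(-1, Mul(Pow(Add(A, U), -1), Add(-7, A)))) = Add(2, Mul(-1, Pow(Add(A, U), -1), Add(-7, A))))
Mul(Add(-6, Function('Y')(r, -2)), 3) = Mul(Add(-6, Mul(Pow(Add(9, -2), -1), Add(7, 9, Mul(2, -2)))), 3) = Mul(Add(-6, Mul(Pow(7, -1), Add(7, 9, -4))), 3) = Mul(Add(-6, Mul(Rational(1, 7), 12)), 3) = Mul(Add(-6, Rational(12, 7)), 3) = Mul(Rational(-30, 7), 3) = Rational(-90, 7)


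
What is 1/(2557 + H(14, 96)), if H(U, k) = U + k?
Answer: 1/2667 ≈ 0.00037495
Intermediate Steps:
1/(2557 + H(14, 96)) = 1/(2557 + (14 + 96)) = 1/(2557 + 110) = 1/2667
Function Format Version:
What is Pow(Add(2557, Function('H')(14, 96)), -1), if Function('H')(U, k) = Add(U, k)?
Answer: Rational(1, 2667) ≈ 0.00037495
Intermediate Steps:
Pow(Add(2557, Function('H')(14, 96)), -1) = Pow(Add(2557, Add(14, 96)), -1) = Pow(Add(2557, 110), -1) = Pow(2667, -1) = Rational(1, 2667)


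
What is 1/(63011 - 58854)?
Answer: 1/4157 ≈ 0.00024056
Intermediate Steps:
1/(63011 - 58854) = 1/4157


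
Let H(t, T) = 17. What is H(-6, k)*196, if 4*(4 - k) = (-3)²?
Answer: 3332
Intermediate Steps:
k = 7/4 (k = 4 - ¼*(-3)² = 4 - ¼*9 = 4 - 9/4 = 7/4 ≈ 1.7500)
H(-6, k)*196 = 17*196 = 3332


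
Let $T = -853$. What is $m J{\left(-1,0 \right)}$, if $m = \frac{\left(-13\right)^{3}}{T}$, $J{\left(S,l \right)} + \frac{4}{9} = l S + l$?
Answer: $- \frac{8788}{7677} \approx -1.1447$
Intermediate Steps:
$J{\left(S,l \right)} = - \frac{4}{9} + l + S l$ ($J{\left(S,l \right)} = - \frac{4}{9} + \left(l S + l\right) = - \frac{4}{9} + \left(S l + l\right) = - \frac{4}{9} + \left(l + S l\right) = - \frac{4}{9} + l + S l$)
$m = \frac{2197}{853}$ ($m = \frac{\left(-13\right)^{3}}{-853} = \left(-2197\right) \left(- \frac{1}{853}\right) = \frac{2197}{853} \approx 2.5756$)
$m J{\left(-1,0 \right)} = \frac{2197 \left(- \frac{4}{9} + 0 - 0\right)}{853} = \frac{2197 \left(- \frac{4}{9} + 0 + 0\right)}{853} = \frac{2197}{853} \left(- \frac{4}{9}\right) = - \frac{8788}{7677}$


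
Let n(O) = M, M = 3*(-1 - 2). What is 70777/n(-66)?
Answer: -70777/9 ≈ -7864.1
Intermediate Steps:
M = -9 (M = 3*(-3) = -9)
n(O) = -9
70777/n(-66) = 70777/(-9) = 70777*(-1/9) = -70777/9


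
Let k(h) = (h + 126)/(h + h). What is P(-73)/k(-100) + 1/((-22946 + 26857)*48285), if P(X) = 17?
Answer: -321032479487/2454954255 ≈ -130.77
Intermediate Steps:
k(h) = (126 + h)/(2*h) (k(h) = (126 + h)/((2*h)) = (126 + h)*(1/(2*h)) = (126 + h)/(2*h))
P(-73)/k(-100) + 1/((-22946 + 26857)*48285) = 17/(((½)*(126 - 100)/(-100))) + 1/((-22946 + 26857)*48285) = 17/(((½)*(-1/100)*26)) + (1/48285)/3911 = 17/(-13/100) + (1/3911)*(1/48285) = 17*(-100/13) + 1/188842635 = -1700/13 + 1/188842635 = -321032479487/2454954255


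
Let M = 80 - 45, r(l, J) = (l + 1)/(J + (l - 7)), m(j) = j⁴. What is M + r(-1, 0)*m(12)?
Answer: 35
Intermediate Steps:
r(l, J) = (1 + l)/(-7 + J + l) (r(l, J) = (1 + l)/(J + (-7 + l)) = (1 + l)/(-7 + J + l))
M = 35
M + r(-1, 0)*m(12) = 35 + ((1 - 1)/(-7 + 0 - 1))*12⁴ = 35 + (0/(-8))*20736 = 35 - ⅛*0*20736 = 35 + 0*20736 = 35 + 0 = 35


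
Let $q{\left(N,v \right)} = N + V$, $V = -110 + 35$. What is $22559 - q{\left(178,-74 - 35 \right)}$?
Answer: $22456$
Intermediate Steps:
$V = -75$
$q{\left(N,v \right)} = -75 + N$ ($q{\left(N,v \right)} = N - 75 = -75 + N$)
$22559 - q{\left(178,-74 - 35 \right)} = 22559 - \left(-75 + 178\right) = 22559 - 103 = 22456$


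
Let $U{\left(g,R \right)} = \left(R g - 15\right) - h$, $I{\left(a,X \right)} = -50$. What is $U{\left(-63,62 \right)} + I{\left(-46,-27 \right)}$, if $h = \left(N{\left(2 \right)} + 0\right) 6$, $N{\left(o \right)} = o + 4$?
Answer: $-4007$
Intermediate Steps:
$N{\left(o \right)} = 4 + o$
$h = 36$ ($h = \left(\left(4 + 2\right) + 0\right) 6 = \left(6 + 0\right) 6 = 6 \cdot 6 = 36$)
$U{\left(g,R \right)} = -51 + R g$ ($U{\left(g,R \right)} = \left(R g - 15\right) - 36 = \left(-15 + R g\right) - 36 = -51 + R g$)
$U{\left(-63,62 \right)} + I{\left(-46,-27 \right)} = \left(-51 + 62 \left(-63\right)\right) - 50 = \left(-51 - 3906\right) - 50 = -3957 - 50 = -4007$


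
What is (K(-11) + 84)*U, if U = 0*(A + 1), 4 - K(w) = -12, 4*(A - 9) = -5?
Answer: 0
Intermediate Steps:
A = 31/4 (A = 9 + (1/4)*(-5) = 9 - 5/4 = 31/4 ≈ 7.7500)
K(w) = 16 (K(w) = 4 - 1*(-12) = 4 + 12 = 16)
U = 0 (U = 0*(31/4 + 1) = 0*(35/4) = 0)
(K(-11) + 84)*U = (16 + 84)*0 = 100*0 = 0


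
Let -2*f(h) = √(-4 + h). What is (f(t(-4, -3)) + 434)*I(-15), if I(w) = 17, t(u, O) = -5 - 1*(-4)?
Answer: 7378 - 17*I*√5/2 ≈ 7378.0 - 19.007*I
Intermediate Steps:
t(u, O) = -1 (t(u, O) = -5 + 4 = -1)
f(h) = -√(-4 + h)/2
(f(t(-4, -3)) + 434)*I(-15) = (-√(-4 - 1)/2 + 434)*17 = (-I*√5/2 + 434)*17 = (434 - I*√5/2)*17 = 7378 - 17*I*√5/2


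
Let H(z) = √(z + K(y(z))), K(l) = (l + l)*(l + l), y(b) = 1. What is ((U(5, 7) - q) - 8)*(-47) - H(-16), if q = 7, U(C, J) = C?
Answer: 470 - 2*I*√3 ≈ 470.0 - 3.4641*I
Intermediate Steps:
K(l) = 4*l² (K(l) = (2*l)*(2*l) = 4*l²)
H(z) = √(4 + z) (H(z) = √(z + 4*1²) = √(z + 4*1) = √(z + 4) = √(4 + z))
((U(5, 7) - q) - 8)*(-47) - H(-16) = ((5 - 1*7) - 8)*(-47) - √(4 - 16) = ((5 - 7) - 8)*(-47) - √(-12) = (-2 - 8)*(-47) - 2*I*√3 = -10*(-47) - 2*I*√3 = 470 - 2*I*√3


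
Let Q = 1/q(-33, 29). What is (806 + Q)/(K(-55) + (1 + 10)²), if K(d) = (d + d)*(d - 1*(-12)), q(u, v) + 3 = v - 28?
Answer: 179/1078 ≈ 0.16605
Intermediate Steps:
q(u, v) = -31 + v (q(u, v) = -3 + (v - 28) = -3 + (-28 + v) = -31 + v)
Q = -½ (Q = 1/(-31 + 29) = 1/(-2) = -½ ≈ -0.50000)
K(d) = 2*d*(12 + d) (K(d) = (2*d)*(d + 12) = (2*d)*(12 + d) = 2*d*(12 + d))
(806 + Q)/(K(-55) + (1 + 10)²) = (806 - ½)/(2*(-55)*(12 - 55) + (1 + 10)²) = 1611/(2*(2*(-55)*(-43) + 11²)) = 1611/(2*(4730 + 121)) = (1611/2)/4851 = (1611/2)*(1/4851) = 179/1078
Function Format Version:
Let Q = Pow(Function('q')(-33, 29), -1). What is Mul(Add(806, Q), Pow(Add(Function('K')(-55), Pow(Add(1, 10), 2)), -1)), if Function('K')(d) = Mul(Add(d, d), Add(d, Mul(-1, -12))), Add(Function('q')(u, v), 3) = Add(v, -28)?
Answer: Rational(179, 1078) ≈ 0.16605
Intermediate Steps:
Function('q')(u, v) = Add(-31, v) (Function('q')(u, v) = Add(-3, Add(v, -28)) = Add(-3, Add(-28, v)) = Add(-31, v))
Q = Rational(-1, 2) (Q = Pow(Add(-31, 29), -1) = Pow(-2, -1) = Rational(-1, 2) ≈ -0.50000)
Function('K')(d) = Mul(2, d, Add(12, d)) (Function('K')(d) = Mul(Mul(2, d), Add(d, 12)) = Mul(Mul(2, d), Add(12, d)) = Mul(2, d, Add(12, d)))
Mul(Add(806, Q), Pow(Add(Function('K')(-55), Pow(Add(1, 10), 2)), -1)) = Mul(Add(806, Rational(-1, 2)), Pow(Add(Mul(2, -55, Add(12, -55)), Pow(Add(1, 10), 2)), -1)) = Mul(Rational(1611, 2), Pow(Add(Mul(2, -55, -43), Pow(11, 2)), -1)) = Mul(Rational(1611, 2), Pow(Add(4730, 121), -1)) = Mul(Rational(1611, 2), Pow(4851, -1)) = Mul(Rational(1611, 2), Rational(1, 4851)) = Rational(179, 1078)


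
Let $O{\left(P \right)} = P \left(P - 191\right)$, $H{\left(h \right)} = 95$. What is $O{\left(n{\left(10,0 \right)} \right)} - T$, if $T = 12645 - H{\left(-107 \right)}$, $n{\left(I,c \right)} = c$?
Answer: $-12550$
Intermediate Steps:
$O{\left(P \right)} = P \left(-191 + P\right)$
$T = 12550$ ($T = 12645 - 95 = 12550$)
$O{\left(n{\left(10,0 \right)} \right)} - T = 0 \left(-191 + 0\right) - 12550 = 0 \left(-191\right) - 12550 = 0 - 12550 = -12550$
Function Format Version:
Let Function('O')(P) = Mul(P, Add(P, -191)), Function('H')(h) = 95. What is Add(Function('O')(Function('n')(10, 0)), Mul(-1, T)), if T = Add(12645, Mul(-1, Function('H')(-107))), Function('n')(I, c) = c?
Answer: -12550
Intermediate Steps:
Function('O')(P) = Mul(P, Add(-191, P))
T = 12550 (T = Add(12645, Mul(-1, 95)) = Add(12645, -95) = 12550)
Add(Function('O')(Function('n')(10, 0)), Mul(-1, T)) = Add(Mul(0, Add(-191, 0)), Mul(-1, 12550)) = Add(Mul(0, -191), -12550) = Add(0, -12550) = -12550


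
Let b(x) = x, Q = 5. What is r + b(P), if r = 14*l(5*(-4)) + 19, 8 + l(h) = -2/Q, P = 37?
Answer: -308/5 ≈ -61.600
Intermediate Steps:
l(h) = -42/5 (l(h) = -8 - 2/5 = -8 - 2*⅕ = -8 - ⅖ = -42/5)
r = -493/5 (r = 14*(-42/5) + 19 = -588/5 + 19 = -493/5 ≈ -98.600)
r + b(P) = -493/5 + 37 = -308/5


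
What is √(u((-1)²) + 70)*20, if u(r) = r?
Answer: 20*√71 ≈ 168.52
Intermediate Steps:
√(u((-1)²) + 70)*20 = √((-1)² + 70)*20 = √(1 + 70)*20 = √71*20 = 20*√71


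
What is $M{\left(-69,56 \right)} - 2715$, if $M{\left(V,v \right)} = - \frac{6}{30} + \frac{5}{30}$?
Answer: $- \frac{81451}{30} \approx -2715.0$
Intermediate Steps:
$M{\left(V,v \right)} = - \frac{1}{30}$ ($M{\left(V,v \right)} = \left(-6\right) \frac{1}{30} + 5 \cdot \frac{1}{30} = - \frac{1}{5} + \frac{1}{6} = - \frac{1}{30}$)
$M{\left(-69,56 \right)} - 2715 = - \frac{1}{30} - 2715 = - \frac{81451}{30}$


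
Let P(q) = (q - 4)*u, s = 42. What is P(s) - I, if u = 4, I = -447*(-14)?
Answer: -6106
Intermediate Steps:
I = 6258
P(q) = -16 + 4*q (P(q) = (q - 4)*4 = (-4 + q)*4 = -16 + 4*q)
P(s) - I = (-16 + 4*42) - 1*6258 = (-16 + 168) - 6258 = 152 - 6258 = -6106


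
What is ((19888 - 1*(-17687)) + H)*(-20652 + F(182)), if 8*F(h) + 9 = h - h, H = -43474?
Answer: 974662275/8 ≈ 1.2183e+8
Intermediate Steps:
F(h) = -9/8 (F(h) = -9/8 + (h - h)/8 = -9/8 + (⅛)*0 = -9/8 + 0 = -9/8)
((19888 - 1*(-17687)) + H)*(-20652 + F(182)) = ((19888 - 1*(-17687)) - 43474)*(-20652 - 9/8) = ((19888 + 17687) - 43474)*(-165225/8) = (37575 - 43474)*(-165225/8) = -5899*(-165225/8) = 974662275/8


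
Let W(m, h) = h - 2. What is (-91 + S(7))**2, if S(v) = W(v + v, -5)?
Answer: 9604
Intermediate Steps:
W(m, h) = -2 + h
S(v) = -7 (S(v) = -2 - 5 = -7)
(-91 + S(7))**2 = (-91 - 7)**2 = (-98)**2 = 9604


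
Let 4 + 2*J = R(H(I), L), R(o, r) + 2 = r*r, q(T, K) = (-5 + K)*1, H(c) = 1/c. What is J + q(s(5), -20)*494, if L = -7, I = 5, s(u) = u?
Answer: -24657/2 ≈ -12329.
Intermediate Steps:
q(T, K) = -5 + K
R(o, r) = -2 + r**2 (R(o, r) = -2 + r*r = -2 + r**2)
J = 43/2 (J = -2 + (-2 + (-7)**2)/2 = -2 + (-2 + 49)/2 = -2 + (1/2)*47 = -2 + 47/2 = 43/2 ≈ 21.500)
J + q(s(5), -20)*494 = 43/2 + (-5 - 20)*494 = 43/2 - 25*494 = 43/2 - 12350 = -24657/2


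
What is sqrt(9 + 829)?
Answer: sqrt(838) ≈ 28.948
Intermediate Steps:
sqrt(9 + 829) = sqrt(838)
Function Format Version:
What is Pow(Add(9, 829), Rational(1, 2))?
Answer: Pow(838, Rational(1, 2)) ≈ 28.948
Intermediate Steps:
Pow(Add(9, 829), Rational(1, 2)) = Pow(838, Rational(1, 2))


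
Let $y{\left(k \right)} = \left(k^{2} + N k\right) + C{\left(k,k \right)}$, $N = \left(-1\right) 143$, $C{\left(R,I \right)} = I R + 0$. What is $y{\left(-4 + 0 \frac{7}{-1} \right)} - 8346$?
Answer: $-7742$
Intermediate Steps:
$C{\left(R,I \right)} = I R$
$N = -143$
$y{\left(k \right)} = - 143 k + 2 k^{2}$ ($y{\left(k \right)} = \left(k^{2} - 143 k\right) + k k = \left(k^{2} - 143 k\right) + k^{2} = - 143 k + 2 k^{2}$)
$y{\left(-4 + 0 \frac{7}{-1} \right)} - 8346 = \left(-4 + 0 \frac{7}{-1}\right) \left(-143 + 2 \left(-4 + 0 \frac{7}{-1}\right)\right) - 8346 = \left(-4 + 0 \cdot 7 \left(-1\right)\right) \left(-143 + 2 \left(-4 + 0 \cdot 7 \left(-1\right)\right)\right) - 8346 = \left(-4 + 0 \left(-7\right)\right) \left(-143 + 2 \left(-4 + 0 \left(-7\right)\right)\right) - 8346 = \left(-4 + 0\right) \left(-143 + 2 \left(-4 + 0\right)\right) - 8346 = - 4 \left(-143 + 2 \left(-4\right)\right) - 8346 = - 4 \left(-143 - 8\right) - 8346 = \left(-4\right) \left(-151\right) - 8346 = 604 - 8346 = -7742$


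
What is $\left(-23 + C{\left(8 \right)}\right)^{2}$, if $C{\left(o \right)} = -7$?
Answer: $900$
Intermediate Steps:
$\left(-23 + C{\left(8 \right)}\right)^{2} = \left(-23 - 7\right)^{2} = \left(-30\right)^{2} = 900$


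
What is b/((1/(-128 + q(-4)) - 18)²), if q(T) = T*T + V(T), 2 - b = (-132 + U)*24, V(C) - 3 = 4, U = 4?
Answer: 33890850/3575881 ≈ 9.4776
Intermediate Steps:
V(C) = 7 (V(C) = 3 + 4 = 7)
b = 3074 (b = 2 - (-132 + 4)*24 = 2 - (-128)*24 = 2 - 1*(-3072) = 2 + 3072 = 3074)
q(T) = 7 + T² (q(T) = T*T + 7 = T² + 7 = 7 + T²)
b/((1/(-128 + q(-4)) - 18)²) = 3074/((1/(-128 + (7 + (-4)²)) - 18)²) = 3074/((1/(-128 + (7 + 16)) - 18)²) = 3074/((1/(-128 + 23) - 18)²) = 3074/((1/(-105) - 18)²) = 3074/((-1/105 - 18)²) = 3074/((-1891/105)²) = 3074/(3575881/11025) = 3074*(11025/3575881) = 33890850/3575881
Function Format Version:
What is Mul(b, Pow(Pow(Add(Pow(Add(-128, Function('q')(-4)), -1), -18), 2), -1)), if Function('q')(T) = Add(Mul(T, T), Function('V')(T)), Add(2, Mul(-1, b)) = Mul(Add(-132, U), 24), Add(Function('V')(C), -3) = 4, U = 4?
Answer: Rational(33890850, 3575881) ≈ 9.4776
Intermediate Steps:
Function('V')(C) = 7 (Function('V')(C) = Add(3, 4) = 7)
b = 3074 (b = Add(2, Mul(-1, Mul(Add(-132, 4), 24))) = Add(2, Mul(-1, Mul(-128, 24))) = Add(2, Mul(-1, -3072)) = Add(2, 3072) = 3074)
Function('q')(T) = Add(7, Pow(T, 2)) (Function('q')(T) = Add(Mul(T, T), 7) = Add(Pow(T, 2), 7) = Add(7, Pow(T, 2)))
Mul(b, Pow(Pow(Add(Pow(Add(-128, Function('q')(-4)), -1), -18), 2), -1)) = Mul(3074, Pow(Pow(Add(Pow(Add(-128, Add(7, Pow(-4, 2))), -1), -18), 2), -1)) = Mul(3074, Pow(Pow(Add(Pow(Add(-128, Add(7, 16)), -1), -18), 2), -1)) = Mul(3074, Pow(Pow(Add(Pow(Add(-128, 23), -1), -18), 2), -1)) = Mul(3074, Pow(Pow(Add(Pow(-105, -1), -18), 2), -1)) = Mul(3074, Pow(Pow(Add(Rational(-1, 105), -18), 2), -1)) = Mul(3074, Pow(Pow(Rational(-1891, 105), 2), -1)) = Mul(3074, Pow(Rational(3575881, 11025), -1)) = Mul(3074, Rational(11025, 3575881)) = Rational(33890850, 3575881)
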